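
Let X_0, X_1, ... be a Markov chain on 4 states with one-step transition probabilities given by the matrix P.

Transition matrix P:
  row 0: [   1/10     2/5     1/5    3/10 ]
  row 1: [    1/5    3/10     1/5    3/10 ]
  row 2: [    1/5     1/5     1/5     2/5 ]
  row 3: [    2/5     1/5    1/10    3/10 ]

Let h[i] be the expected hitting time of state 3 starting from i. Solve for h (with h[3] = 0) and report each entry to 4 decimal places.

h = [3.1250, 3.1250, 2.8125, 0.0000]

First-step conditioning: h[3] = 0; for i ≠ 3, h[i] = 1 + Σ_k P[i][k]·h[k].
  h[0] = 1 + 1/10·h[0] + 2/5·h[1] + 1/5·h[2]
  h[1] = 1 + 1/5·h[0] + 3/10·h[1] + 1/5·h[2]
  h[2] = 1 + 1/5·h[0] + 1/5·h[1] + 1/5·h[2]
Solving the 3×3 linear system over states ≠ 3 gives exactly h = [25/8, 25/8, 45/16, 0] (h[3] = 0 is the target).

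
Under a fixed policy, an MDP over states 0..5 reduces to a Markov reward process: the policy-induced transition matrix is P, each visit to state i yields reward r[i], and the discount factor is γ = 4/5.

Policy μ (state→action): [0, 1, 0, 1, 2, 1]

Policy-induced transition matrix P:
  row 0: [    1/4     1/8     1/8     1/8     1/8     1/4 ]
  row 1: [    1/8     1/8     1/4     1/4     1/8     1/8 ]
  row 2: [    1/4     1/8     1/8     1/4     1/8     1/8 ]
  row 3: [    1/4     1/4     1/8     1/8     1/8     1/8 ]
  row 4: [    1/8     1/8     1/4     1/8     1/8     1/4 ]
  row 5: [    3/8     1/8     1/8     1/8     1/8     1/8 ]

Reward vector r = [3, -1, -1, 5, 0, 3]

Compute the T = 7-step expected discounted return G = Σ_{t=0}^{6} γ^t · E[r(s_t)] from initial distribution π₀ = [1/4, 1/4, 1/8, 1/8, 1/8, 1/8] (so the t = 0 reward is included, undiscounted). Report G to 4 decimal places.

t=0: π = [0.2500, 0.2500, 0.1250, 0.1250, 0.1250, 0.1250], E[r] = 1.3750, γ^t·E[r] = 1.375000, running G = 1.375000
t=1: π = [0.2188, 0.1406, 0.1719, 0.1719, 0.1250, 0.1719], E[r] = 1.7188, γ^t·E[r] = 1.375000, running G = 2.750000
t=2: π = [0.2383, 0.1465, 0.1582, 0.1641, 0.1250, 0.1680], E[r] = 1.7344, γ^t·E[r] = 1.110000, running G = 3.860000
t=3: π = [0.2371, 0.1455, 0.1589, 0.1631, 0.1250, 0.1704], E[r] = 1.7334, γ^t·E[r] = 0.887500, running G = 4.747500
t=4: π = [0.2375, 0.1454, 0.1588, 0.1631, 0.1250, 0.1703], E[r] = 1.7343, γ^t·E[r] = 0.710375, running G = 5.457875
t=5: π = [0.2375, 0.1454, 0.1588, 0.1630, 0.1250, 0.1703], E[r] = 1.7343, γ^t·E[r] = 0.568305, running G = 6.026180
t=6: π = [0.2375, 0.1454, 0.1588, 0.1630, 0.1250, 0.1703], E[r] = 1.7343, γ^t·E[r] = 0.454647, running G = 6.480827

G = 6.4808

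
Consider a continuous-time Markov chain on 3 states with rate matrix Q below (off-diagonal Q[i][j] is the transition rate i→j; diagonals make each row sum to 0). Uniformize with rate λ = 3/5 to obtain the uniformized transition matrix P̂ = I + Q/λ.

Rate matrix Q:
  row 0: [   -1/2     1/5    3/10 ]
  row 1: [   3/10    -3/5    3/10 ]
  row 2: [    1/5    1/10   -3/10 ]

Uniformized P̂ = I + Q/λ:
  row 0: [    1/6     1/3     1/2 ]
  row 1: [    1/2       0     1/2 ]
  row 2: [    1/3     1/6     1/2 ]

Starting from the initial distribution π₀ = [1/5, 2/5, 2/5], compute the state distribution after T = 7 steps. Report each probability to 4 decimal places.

t=0: π = [0.2000, 0.4000, 0.4000]
t=1: π = [0.3667, 0.1333, 0.5000]
t=2: π = [0.2944, 0.2056, 0.5000]
t=3: π = [0.3185, 0.1815, 0.5000]
t=4: π = [0.3105, 0.1895, 0.5000]
t=5: π = [0.3132, 0.1868, 0.5000]
t=6: π = [0.3123, 0.1877, 0.5000]
t=7: π = [0.3126, 0.1874, 0.5000]

π = [0.3126, 0.1874, 0.5000]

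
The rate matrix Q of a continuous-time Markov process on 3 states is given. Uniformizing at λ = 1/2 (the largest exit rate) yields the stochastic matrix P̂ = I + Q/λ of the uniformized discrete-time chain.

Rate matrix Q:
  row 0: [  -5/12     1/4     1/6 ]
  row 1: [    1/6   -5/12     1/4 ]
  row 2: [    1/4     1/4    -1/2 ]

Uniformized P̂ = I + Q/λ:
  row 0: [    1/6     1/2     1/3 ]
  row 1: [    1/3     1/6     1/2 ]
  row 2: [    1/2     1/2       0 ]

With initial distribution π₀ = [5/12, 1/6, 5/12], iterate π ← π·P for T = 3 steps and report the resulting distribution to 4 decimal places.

π = [0.3364, 0.3827, 0.2809]

t=0: π = [0.4167, 0.1667, 0.4167]
t=1: π = [0.3333, 0.4444, 0.2222]
t=2: π = [0.3148, 0.3519, 0.3333]
t=3: π = [0.3364, 0.3827, 0.2809]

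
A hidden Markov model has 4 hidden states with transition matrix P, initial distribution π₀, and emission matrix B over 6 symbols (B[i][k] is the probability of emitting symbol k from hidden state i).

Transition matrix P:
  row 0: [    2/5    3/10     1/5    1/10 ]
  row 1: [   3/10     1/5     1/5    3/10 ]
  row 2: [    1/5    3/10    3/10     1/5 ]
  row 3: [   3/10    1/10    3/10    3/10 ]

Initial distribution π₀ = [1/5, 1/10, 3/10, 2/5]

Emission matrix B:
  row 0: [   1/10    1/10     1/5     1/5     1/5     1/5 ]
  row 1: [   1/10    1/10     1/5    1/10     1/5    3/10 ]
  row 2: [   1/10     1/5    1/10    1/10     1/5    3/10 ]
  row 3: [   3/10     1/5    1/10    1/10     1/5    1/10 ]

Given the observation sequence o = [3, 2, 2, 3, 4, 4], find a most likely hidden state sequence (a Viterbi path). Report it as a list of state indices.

t=0: δ = [4.000e-02, 1.000e-02, 3.000e-02, 4.000e-02]  (obs o_0=3)
t=1: δ = [3.200e-03, 2.400e-03, 1.200e-03, 1.200e-03]  ψ = [0, 0, 3, 3]  (obs o_1=2)
t=2: δ = [2.560e-04, 1.920e-04, 6.400e-05, 7.200e-05]  ψ = [0, 0, 0, 1]  (obs o_2=2)
t=3: δ = [2.048e-05, 7.680e-06, 5.120e-06, 5.760e-06]  ψ = [0, 0, 0, 1]  (obs o_3=3)
t=4: δ = [1.638e-06, 1.229e-06, 8.192e-07, 4.608e-07]  ψ = [0, 0, 0, 1]  (obs o_4=4)
t=5: δ = [1.311e-07, 9.830e-08, 6.554e-08, 7.373e-08]  ψ = [0, 0, 0, 1]  (obs o_5=4)
backtrack: best end state = 0; path = [0, 0, 0, 0, 0, 0]

path = [0, 0, 0, 0, 0, 0]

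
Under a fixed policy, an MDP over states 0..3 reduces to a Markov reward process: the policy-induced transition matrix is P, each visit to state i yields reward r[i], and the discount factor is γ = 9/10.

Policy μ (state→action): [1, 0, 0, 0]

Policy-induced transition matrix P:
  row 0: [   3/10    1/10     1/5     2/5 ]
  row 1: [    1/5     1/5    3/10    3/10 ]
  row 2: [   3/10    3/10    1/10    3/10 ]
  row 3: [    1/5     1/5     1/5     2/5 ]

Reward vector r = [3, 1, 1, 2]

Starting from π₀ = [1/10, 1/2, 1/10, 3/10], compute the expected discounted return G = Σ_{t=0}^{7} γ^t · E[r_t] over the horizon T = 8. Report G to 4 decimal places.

G = 10.1192

t=0: π = [0.1000, 0.5000, 0.1000, 0.3000], E[r] = 1.5000, γ^t·E[r] = 1.500000, running G = 1.500000
t=1: π = [0.2200, 0.2000, 0.2400, 0.3400], E[r] = 1.7800, γ^t·E[r] = 1.602000, running G = 3.102000
t=2: π = [0.2460, 0.2020, 0.1960, 0.3560], E[r] = 1.8480, γ^t·E[r] = 1.496880, running G = 4.598880
t=3: π = [0.2442, 0.1950, 0.2006, 0.3602], E[r] = 1.8486, γ^t·E[r] = 1.347629, running G = 5.946509
t=4: π = [0.2445, 0.1956, 0.1994, 0.3604], E[r] = 1.8494, γ^t·E[r] = 1.213391, running G = 7.159901
t=5: π = [0.2444, 0.1955, 0.1996, 0.3605], E[r] = 1.8493, γ^t·E[r] = 1.091979, running G = 8.251880
t=6: π = [0.2444, 0.1955, 0.1996, 0.3605], E[r] = 1.8493, γ^t·E[r] = 0.982789, running G = 9.234669
t=7: π = [0.2444, 0.1955, 0.1996, 0.3605], E[r] = 1.8493, γ^t·E[r] = 0.884508, running G = 10.119177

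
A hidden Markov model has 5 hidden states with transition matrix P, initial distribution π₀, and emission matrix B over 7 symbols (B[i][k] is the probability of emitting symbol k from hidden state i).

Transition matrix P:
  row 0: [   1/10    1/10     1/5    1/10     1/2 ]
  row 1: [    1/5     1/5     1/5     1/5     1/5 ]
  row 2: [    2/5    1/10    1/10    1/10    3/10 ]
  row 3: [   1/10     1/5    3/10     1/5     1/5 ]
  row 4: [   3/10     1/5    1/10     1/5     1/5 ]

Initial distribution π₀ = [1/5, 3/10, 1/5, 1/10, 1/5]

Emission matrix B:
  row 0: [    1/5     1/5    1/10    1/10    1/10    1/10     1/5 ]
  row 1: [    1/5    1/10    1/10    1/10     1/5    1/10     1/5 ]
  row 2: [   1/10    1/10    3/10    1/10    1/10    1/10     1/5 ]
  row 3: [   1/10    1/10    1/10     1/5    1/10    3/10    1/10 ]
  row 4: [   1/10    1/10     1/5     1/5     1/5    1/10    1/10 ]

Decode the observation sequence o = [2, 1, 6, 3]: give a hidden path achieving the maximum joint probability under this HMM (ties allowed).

t=0: δ = [2.000e-02, 3.000e-02, 6.000e-02, 1.000e-02, 4.000e-02]  (obs o_0=2)
t=1: δ = [4.800e-03, 8.000e-04, 6.000e-04, 8.000e-04, 1.800e-03]  ψ = [2, 4, 1, 4, 2]  (obs o_1=1)
t=2: δ = [1.080e-04, 9.600e-05, 1.920e-04, 4.800e-05, 2.400e-04]  ψ = [4, 0, 0, 0, 0]  (obs o_2=6)
t=3: δ = [7.680e-06, 4.800e-06, 2.400e-06, 9.600e-06, 1.152e-05]  ψ = [2, 4, 4, 4, 2]  (obs o_3=3)
backtrack: best end state = 4; path = [2, 0, 2, 4]

path = [2, 0, 2, 4]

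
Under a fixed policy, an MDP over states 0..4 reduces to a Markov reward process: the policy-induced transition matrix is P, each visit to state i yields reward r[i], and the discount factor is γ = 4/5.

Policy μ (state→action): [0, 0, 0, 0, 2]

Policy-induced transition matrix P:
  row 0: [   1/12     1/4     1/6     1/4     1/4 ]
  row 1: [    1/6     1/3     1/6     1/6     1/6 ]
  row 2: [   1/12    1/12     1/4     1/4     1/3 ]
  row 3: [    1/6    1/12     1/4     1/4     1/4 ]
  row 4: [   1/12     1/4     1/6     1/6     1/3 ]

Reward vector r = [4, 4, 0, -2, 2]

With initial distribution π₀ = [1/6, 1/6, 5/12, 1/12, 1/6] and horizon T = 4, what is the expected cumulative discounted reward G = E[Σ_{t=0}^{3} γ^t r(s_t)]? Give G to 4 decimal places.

t=0: π = [0.1667, 0.1667, 0.4167, 0.0833, 0.1667], E[r] = 1.5000, γ^t·E[r] = 1.500000, running G = 1.500000
t=1: π = [0.1042, 0.1806, 0.2083, 0.2222, 0.2847], E[r] = 1.2639, γ^t·E[r] = 1.011111, running G = 2.511111
t=2: π = [0.1169, 0.1933, 0.2025, 0.2112, 0.2760], E[r] = 1.3704, γ^t·E[r] = 0.877037, running G = 3.388148
t=3: π = [0.1170, 0.1971, 0.2011, 0.2109, 0.2738], E[r] = 1.3825, γ^t·E[r] = 0.707852, running G = 4.096000

G = 4.0960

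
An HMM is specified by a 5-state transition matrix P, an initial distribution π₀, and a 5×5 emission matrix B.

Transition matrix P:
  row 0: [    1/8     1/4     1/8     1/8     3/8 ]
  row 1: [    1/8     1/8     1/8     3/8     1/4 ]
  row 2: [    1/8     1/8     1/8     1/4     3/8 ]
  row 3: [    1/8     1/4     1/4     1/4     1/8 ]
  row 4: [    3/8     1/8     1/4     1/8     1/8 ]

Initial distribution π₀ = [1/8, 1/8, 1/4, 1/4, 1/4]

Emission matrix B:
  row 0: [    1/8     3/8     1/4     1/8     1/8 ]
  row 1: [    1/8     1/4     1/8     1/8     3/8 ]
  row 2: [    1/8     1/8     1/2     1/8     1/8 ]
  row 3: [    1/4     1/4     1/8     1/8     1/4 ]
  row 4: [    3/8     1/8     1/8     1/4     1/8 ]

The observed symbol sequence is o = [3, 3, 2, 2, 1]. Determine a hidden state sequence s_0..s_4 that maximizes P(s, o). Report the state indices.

t=0: δ = [1.562e-02, 1.562e-02, 3.125e-02, 3.125e-02, 6.250e-02]  (obs o_0=3)
t=1: δ = [2.930e-03, 9.766e-04, 1.953e-03, 9.766e-04, 2.930e-03]  ψ = [4, 3, 4, 2, 2]  (obs o_1=3)
t=2: δ = [2.747e-04, 9.155e-05, 3.662e-04, 6.104e-05, 1.373e-04]  ψ = [4, 0, 4, 2, 0]  (obs o_2=2)
t=3: δ = [1.287e-05, 8.583e-06, 2.289e-05, 1.144e-05, 1.717e-05]  ψ = [4, 0, 2, 2, 2]  (obs o_3=2)
t=4: δ = [2.414e-06, 8.047e-07, 5.364e-07, 1.431e-06, 1.073e-06]  ψ = [4, 0, 4, 2, 2]  (obs o_4=1)
backtrack: best end state = 0; path = [2, 4, 2, 4, 0]

path = [2, 4, 2, 4, 0]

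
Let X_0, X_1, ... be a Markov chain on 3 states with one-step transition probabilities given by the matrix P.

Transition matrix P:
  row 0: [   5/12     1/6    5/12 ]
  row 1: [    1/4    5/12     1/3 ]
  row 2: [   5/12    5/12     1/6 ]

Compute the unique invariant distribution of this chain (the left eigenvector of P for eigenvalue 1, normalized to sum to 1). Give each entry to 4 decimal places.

π = [0.3623, 0.3261, 0.3116]

Balance equations π_j = Σ_i π_i·P[i][j]:
  π_0 = 5/12·π_0 + 1/4·π_1 + 5/12·π_2
  π_1 = 1/6·π_0 + 5/12·π_1 + 5/12·π_2
  normalize: π_0 + π_1 + π_2 = 1
Solving the linear system gives exactly π = [25/69, 15/46, 43/138].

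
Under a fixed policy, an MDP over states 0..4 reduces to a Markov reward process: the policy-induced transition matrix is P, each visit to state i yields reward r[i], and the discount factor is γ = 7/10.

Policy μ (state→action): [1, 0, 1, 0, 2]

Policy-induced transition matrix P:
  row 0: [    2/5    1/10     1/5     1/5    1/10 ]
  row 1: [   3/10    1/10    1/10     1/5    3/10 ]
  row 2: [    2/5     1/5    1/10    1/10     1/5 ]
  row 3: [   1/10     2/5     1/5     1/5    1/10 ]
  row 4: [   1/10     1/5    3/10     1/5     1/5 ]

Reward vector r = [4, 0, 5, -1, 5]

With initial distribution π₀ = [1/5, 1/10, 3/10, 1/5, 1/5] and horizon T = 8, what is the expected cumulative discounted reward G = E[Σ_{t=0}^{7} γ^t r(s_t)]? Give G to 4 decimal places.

t=0: π = [0.2000, 0.1000, 0.3000, 0.2000, 0.2000], E[r] = 3.1000, γ^t·E[r] = 3.100000, running G = 3.100000
t=1: π = [0.2700, 0.2100, 0.1800, 0.1700, 0.1700], E[r] = 2.6600, γ^t·E[r] = 1.862000, running G = 4.962000
t=2: π = [0.2770, 0.1860, 0.1780, 0.1820, 0.1770], E[r] = 2.7010, γ^t·E[r] = 1.323490, running G = 6.285490
t=3: π = [0.2737, 0.1901, 0.1813, 0.1822, 0.1727], E[r] = 2.6826, γ^t·E[r] = 0.920132, running G = 7.205622
t=4: π = [0.2745, 0.1901, 0.1801, 0.1819, 0.1734], E[r] = 2.6840, γ^t·E[r] = 0.644419, running G = 7.850041
t=5: π = [0.2744, 0.1899, 0.1803, 0.1820, 0.1734], E[r] = 2.6841, γ^t·E[r] = 0.451115, running G = 8.301156
t=6: π = [0.2744, 0.1900, 0.1803, 0.1820, 0.1734], E[r] = 2.6840, γ^t·E[r] = 0.315766, running G = 8.616922
t=7: π = [0.2744, 0.1900, 0.1803, 0.1820, 0.1734], E[r] = 2.6840, γ^t·E[r] = 0.221039, running G = 8.837960

G = 8.8380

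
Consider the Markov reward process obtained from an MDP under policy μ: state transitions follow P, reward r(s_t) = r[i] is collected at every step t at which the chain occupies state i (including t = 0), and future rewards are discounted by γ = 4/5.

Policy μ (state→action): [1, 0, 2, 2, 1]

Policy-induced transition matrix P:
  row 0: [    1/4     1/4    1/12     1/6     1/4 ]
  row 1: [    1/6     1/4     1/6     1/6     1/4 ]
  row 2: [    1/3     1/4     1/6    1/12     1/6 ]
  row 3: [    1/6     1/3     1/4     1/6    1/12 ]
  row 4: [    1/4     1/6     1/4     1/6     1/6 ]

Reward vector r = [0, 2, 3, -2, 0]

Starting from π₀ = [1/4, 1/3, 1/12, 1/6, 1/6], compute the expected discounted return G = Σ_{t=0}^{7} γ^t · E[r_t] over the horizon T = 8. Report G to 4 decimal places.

G = 2.8440

t=0: π = [0.2500, 0.3333, 0.0833, 0.1667, 0.1667], E[r] = 0.5833, γ^t·E[r] = 0.583333, running G = 0.583333
t=1: π = [0.2153, 0.2500, 0.1736, 0.1597, 0.2014], E[r] = 0.7014, γ^t·E[r] = 0.561111, running G = 1.144444
t=2: π = [0.2303, 0.2465, 0.1788, 0.1522, 0.1921], E[r] = 0.7251, γ^t·E[r] = 0.464074, running G = 1.608519
t=3: π = [0.2317, 0.2467, 0.1762, 0.1518, 0.1937], E[r] = 0.7183, γ^t·E[r] = 0.367778, running G = 1.976296
t=4: π = [0.2315, 0.2465, 0.1762, 0.1520, 0.1939], E[r] = 0.7175, γ^t·E[r] = 0.293883, running G = 2.270179
t=5: π = [0.2315, 0.2465, 0.1762, 0.1520, 0.1938], E[r] = 0.7176, γ^t·E[r] = 0.235156, running G = 2.505336
t=6: π = [0.2315, 0.2465, 0.1762, 0.1520, 0.1938], E[r] = 0.7176, γ^t·E[r] = 0.188127, running G = 2.693462
t=7: π = [0.2315, 0.2465, 0.1762, 0.1520, 0.1938], E[r] = 0.7176, γ^t·E[r] = 0.150501, running G = 2.843963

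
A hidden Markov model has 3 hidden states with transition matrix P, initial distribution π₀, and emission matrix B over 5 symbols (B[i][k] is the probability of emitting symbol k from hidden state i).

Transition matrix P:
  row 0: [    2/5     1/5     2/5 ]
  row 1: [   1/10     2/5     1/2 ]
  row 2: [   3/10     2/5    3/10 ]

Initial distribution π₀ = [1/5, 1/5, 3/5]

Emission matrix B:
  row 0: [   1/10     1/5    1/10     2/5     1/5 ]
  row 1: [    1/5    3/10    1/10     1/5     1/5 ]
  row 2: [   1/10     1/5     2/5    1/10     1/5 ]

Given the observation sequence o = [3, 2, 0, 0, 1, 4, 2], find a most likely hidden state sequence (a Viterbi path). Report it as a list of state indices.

t=0: δ = [8.000e-02, 4.000e-02, 6.000e-02]  (obs o_0=3)
t=1: δ = [3.200e-03, 2.400e-03, 1.280e-02]  ψ = [0, 2, 0]  (obs o_1=2)
t=2: δ = [3.840e-04, 1.024e-03, 3.840e-04]  ψ = [2, 2, 2]  (obs o_2=0)
t=3: δ = [1.536e-05, 8.192e-05, 5.120e-05]  ψ = [0, 1, 1]  (obs o_3=0)
t=4: δ = [3.072e-06, 9.830e-06, 8.192e-06]  ψ = [2, 1, 1]  (obs o_4=1)
t=5: δ = [4.915e-07, 7.864e-07, 9.830e-07]  ψ = [2, 1, 1]  (obs o_5=4)
t=6: δ = [2.949e-08, 3.932e-08, 1.573e-07]  ψ = [2, 2, 1]  (obs o_6=2)
backtrack: best end state = 2; path = [0, 2, 1, 1, 1, 1, 2]

path = [0, 2, 1, 1, 1, 1, 2]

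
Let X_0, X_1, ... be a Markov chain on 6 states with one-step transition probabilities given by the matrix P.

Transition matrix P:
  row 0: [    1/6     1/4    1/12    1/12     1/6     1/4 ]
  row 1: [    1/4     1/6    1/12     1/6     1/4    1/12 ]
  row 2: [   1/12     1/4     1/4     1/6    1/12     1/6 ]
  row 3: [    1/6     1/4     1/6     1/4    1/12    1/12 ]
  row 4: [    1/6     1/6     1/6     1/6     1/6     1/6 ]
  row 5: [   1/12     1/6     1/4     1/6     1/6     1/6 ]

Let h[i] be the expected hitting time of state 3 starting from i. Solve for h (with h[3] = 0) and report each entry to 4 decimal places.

First-step conditioning: h[3] = 0; for i ≠ 3, h[i] = 1 + Σ_k P[i][k]·h[k].
  h[0] = 1 + 1/6·h[0] + 1/4·h[1] + 1/12·h[2] + 1/6·h[4] + 1/4·h[5]
  h[1] = 1 + 1/4·h[0] + 1/6·h[1] + 1/12·h[2] + 1/4·h[4] + 1/12·h[5]
  h[2] = 1 + 1/12·h[0] + 1/4·h[1] + 1/4·h[2] + 1/12·h[4] + 1/6·h[5]
  h[4] = 1 + 1/6·h[0] + 1/6·h[1] + 1/6·h[2] + 1/6·h[4] + 1/6·h[5]
  h[5] = 1 + 1/12·h[0] + 1/6·h[1] + 1/4·h[2] + 1/6·h[4] + 1/6·h[5]
Solving the 5×5 linear system over states ≠ 3 gives exactly h = [123708/17543, 115062/17543, 113340/17543, 0, 114126/17543, 113262/17543] (h[3] = 0 is the target).

h = [7.0517, 6.5589, 6.4607, 0.0000, 6.5055, 6.4563]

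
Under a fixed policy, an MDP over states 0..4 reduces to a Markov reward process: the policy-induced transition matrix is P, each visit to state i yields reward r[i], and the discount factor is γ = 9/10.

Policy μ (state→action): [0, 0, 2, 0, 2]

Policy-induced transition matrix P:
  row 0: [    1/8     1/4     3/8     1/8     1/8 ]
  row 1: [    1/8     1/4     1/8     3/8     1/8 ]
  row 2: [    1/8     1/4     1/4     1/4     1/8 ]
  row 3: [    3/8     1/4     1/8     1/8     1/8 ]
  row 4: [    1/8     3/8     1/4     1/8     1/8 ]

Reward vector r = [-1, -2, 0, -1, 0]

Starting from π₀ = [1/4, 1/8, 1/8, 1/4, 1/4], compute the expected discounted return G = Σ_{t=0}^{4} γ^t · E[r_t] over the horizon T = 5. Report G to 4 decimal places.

G = -3.6158

t=0: π = [0.2500, 0.1250, 0.1250, 0.2500, 0.2500], E[r] = -0.7500, γ^t·E[r] = -0.750000, running G = -0.750000
t=1: π = [0.1875, 0.2813, 0.2344, 0.1719, 0.1250], E[r] = -0.9219, γ^t·E[r] = -0.829688, running G = -1.579688
t=2: π = [0.1680, 0.2656, 0.2168, 0.2246, 0.1250], E[r] = -0.9238, γ^t·E[r] = -0.748301, running G = -2.327988
t=3: π = [0.1812, 0.2656, 0.2097, 0.2185, 0.1250], E[r] = -0.9309, γ^t·E[r] = -0.678632, running G = -3.006620
t=4: π = [0.1796, 0.2656, 0.2121, 0.2176, 0.1250], E[r] = -0.9285, γ^t·E[r] = -0.609187, running G = -3.615807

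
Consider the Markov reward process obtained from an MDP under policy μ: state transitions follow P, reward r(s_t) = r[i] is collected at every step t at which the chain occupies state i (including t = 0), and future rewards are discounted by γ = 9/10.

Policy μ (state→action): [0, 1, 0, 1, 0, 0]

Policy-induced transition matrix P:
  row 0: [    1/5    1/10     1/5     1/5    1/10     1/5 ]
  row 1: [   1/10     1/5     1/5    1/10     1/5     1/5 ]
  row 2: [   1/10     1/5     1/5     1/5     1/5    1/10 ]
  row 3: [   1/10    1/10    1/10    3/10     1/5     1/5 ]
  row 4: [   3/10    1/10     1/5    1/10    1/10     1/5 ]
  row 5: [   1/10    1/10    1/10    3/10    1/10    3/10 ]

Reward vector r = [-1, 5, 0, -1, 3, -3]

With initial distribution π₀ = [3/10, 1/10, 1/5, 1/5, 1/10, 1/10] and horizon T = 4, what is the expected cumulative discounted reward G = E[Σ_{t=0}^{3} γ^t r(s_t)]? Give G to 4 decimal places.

t=0: π = [0.3000, 0.1000, 0.2000, 0.2000, 0.1000, 0.1000], E[r] = 0.0000, γ^t·E[r] = 0.000000, running G = 0.000000
t=1: π = [0.1500, 0.1300, 0.1700, 0.2100, 0.1500, 0.1900], E[r] = 0.1700, γ^t·E[r] = 0.153000, running G = 0.153000
t=2: π = [0.1450, 0.1300, 0.1600, 0.2120, 0.1510, 0.2020], E[r] = 0.1400, γ^t·E[r] = 0.113400, running G = 0.266400
t=3: π = [0.1447, 0.1290, 0.1586, 0.2133, 0.1502, 0.2042], E[r] = 0.1250, γ^t·E[r] = 0.091125, running G = 0.357525

G = 0.3575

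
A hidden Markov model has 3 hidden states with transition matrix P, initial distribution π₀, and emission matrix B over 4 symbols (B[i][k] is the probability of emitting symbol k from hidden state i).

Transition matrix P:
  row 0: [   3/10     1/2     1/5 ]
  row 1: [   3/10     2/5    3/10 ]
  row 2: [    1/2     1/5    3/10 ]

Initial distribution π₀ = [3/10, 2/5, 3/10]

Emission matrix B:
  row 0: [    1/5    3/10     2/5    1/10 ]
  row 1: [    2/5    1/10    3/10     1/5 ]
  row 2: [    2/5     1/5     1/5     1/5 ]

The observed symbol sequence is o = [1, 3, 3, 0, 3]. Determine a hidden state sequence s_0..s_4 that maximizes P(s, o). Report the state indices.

path = [0, 1, 1, 1, 1]

t=0: δ = [9.000e-02, 4.000e-02, 6.000e-02]  (obs o_0=1)
t=1: δ = [3.000e-03, 9.000e-03, 3.600e-03]  ψ = [2, 0, 0]  (obs o_1=3)
t=2: δ = [2.700e-04, 7.200e-04, 5.400e-04]  ψ = [1, 1, 1]  (obs o_2=3)
t=3: δ = [5.400e-05, 1.152e-04, 8.640e-05]  ψ = [2, 1, 1]  (obs o_3=0)
t=4: δ = [4.320e-06, 9.216e-06, 6.912e-06]  ψ = [2, 1, 1]  (obs o_4=3)
backtrack: best end state = 1; path = [0, 1, 1, 1, 1]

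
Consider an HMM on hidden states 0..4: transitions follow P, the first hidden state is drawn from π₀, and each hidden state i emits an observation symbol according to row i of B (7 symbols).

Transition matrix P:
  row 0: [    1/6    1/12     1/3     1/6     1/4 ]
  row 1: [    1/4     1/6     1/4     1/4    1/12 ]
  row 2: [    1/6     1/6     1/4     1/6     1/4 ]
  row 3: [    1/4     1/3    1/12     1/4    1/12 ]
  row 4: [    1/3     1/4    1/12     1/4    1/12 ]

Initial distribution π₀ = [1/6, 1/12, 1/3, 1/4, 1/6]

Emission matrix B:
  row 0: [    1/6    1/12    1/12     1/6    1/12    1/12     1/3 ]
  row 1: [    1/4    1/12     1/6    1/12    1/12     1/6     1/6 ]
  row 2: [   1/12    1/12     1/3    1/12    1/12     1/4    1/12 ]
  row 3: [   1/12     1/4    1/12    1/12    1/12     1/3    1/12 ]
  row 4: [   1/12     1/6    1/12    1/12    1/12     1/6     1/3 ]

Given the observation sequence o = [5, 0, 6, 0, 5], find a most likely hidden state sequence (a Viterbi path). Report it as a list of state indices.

path = [3, 0, 4, 1, 3]

t=0: δ = [1.389e-02, 1.389e-02, 8.333e-02, 8.333e-02, 2.778e-02]  (obs o_0=5)
t=1: δ = [3.472e-03, 6.944e-03, 1.736e-03, 1.736e-03, 1.736e-03]  ψ = [3, 3, 2, 3, 2]  (obs o_1=0)
t=2: δ = [5.787e-04, 1.929e-04, 1.447e-04, 1.447e-04, 2.894e-04]  ψ = [1, 1, 1, 1, 0]  (obs o_2=6)
t=3: δ = [1.608e-05, 1.808e-05, 1.608e-05, 8.038e-06, 1.206e-05]  ψ = [0, 4, 0, 0, 0]  (obs o_3=0)
t=4: δ = [3.768e-07, 5.023e-07, 1.340e-06, 1.507e-06, 6.698e-07]  ψ = [1, 1, 0, 1, 0]  (obs o_4=5)
backtrack: best end state = 3; path = [3, 0, 4, 1, 3]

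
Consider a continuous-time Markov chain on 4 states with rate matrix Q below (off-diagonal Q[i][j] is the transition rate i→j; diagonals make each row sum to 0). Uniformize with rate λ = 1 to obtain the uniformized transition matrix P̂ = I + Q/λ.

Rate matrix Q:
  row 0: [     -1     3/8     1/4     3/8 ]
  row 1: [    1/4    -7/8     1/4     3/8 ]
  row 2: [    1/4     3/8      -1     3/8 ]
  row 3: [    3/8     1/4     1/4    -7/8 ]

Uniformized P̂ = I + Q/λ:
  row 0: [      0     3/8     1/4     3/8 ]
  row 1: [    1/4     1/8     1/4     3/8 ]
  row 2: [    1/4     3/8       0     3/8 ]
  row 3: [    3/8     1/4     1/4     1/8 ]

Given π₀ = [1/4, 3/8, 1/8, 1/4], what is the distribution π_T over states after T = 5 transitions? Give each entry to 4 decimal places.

π = [0.2299, 0.2700, 0.2001, 0.3000]

t=0: π = [0.2500, 0.3750, 0.1250, 0.2500]
t=1: π = [0.2188, 0.2500, 0.2188, 0.3125]
t=2: π = [0.2344, 0.2734, 0.1953, 0.2969]
t=3: π = [0.2285, 0.2695, 0.2012, 0.3008]
t=4: π = [0.2305, 0.2700, 0.1997, 0.2998]
t=5: π = [0.2299, 0.2700, 0.2001, 0.3000]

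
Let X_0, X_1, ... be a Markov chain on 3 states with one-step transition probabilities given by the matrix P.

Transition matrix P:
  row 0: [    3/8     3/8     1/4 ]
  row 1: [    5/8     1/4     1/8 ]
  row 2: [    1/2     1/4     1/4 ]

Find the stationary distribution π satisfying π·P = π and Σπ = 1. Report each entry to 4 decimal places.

π = [0.4789, 0.3099, 0.2113]

Balance equations π_j = Σ_i π_i·P[i][j]:
  π_0 = 3/8·π_0 + 5/8·π_1 + 1/2·π_2
  π_1 = 3/8·π_0 + 1/4·π_1 + 1/4·π_2
  normalize: π_0 + π_1 + π_2 = 1
Solving the linear system gives exactly π = [34/71, 22/71, 15/71].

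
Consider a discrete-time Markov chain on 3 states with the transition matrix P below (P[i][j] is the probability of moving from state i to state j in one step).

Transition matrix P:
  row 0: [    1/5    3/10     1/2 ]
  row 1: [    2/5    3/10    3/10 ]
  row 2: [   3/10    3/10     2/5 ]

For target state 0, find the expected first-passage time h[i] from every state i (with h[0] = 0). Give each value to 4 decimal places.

First-step conditioning: h[0] = 0; for i ≠ 0, h[i] = 1 + Σ_k P[i][k]·h[k].
  h[1] = 1 + 3/10·h[1] + 3/10·h[2]
  h[2] = 1 + 3/10·h[1] + 2/5·h[2]
Solving the 2×2 linear system over states ≠ 0 gives exactly h = [0, 30/11, 100/33] (h[0] = 0 is the target).

h = [0.0000, 2.7273, 3.0303]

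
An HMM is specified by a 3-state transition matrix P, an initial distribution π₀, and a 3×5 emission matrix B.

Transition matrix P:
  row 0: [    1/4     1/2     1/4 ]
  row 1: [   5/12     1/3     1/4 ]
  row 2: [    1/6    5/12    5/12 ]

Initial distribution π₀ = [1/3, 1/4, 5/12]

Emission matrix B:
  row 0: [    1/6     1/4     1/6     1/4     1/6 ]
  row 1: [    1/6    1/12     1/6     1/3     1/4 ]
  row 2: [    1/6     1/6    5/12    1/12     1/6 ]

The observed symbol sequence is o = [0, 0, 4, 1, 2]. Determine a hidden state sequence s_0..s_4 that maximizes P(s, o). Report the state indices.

path = [2, 2, 1, 0, 2]

t=0: δ = [5.556e-02, 4.167e-02, 6.944e-02]  (obs o_0=0)
t=1: δ = [2.894e-03, 4.823e-03, 4.823e-03]  ψ = [1, 2, 2]  (obs o_1=0)
t=2: δ = [3.349e-04, 5.023e-04, 3.349e-04]  ψ = [1, 2, 2]  (obs o_2=4)
t=3: δ = [5.233e-05, 1.395e-05, 2.326e-05]  ψ = [1, 0, 2]  (obs o_3=1)
t=4: δ = [2.180e-06, 4.361e-06, 5.451e-06]  ψ = [0, 0, 0]  (obs o_4=2)
backtrack: best end state = 2; path = [2, 2, 1, 0, 2]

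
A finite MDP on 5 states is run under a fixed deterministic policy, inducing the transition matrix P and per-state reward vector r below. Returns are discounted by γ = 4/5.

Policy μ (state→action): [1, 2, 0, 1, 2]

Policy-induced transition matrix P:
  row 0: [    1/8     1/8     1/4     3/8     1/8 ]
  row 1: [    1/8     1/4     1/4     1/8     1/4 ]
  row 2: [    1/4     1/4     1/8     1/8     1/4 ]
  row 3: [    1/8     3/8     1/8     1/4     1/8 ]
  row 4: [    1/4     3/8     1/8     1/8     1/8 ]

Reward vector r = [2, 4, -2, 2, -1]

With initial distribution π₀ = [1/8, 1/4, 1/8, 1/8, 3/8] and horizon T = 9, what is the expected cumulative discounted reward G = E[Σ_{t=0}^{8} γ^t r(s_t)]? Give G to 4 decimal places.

t=0: π = [0.1250, 0.2500, 0.1250, 0.1250, 0.3750], E[r] = 0.8750, γ^t·E[r] = 0.875000, running G = 0.875000
t=1: π = [0.1875, 0.2969, 0.1719, 0.1719, 0.1719], E[r] = 1.3906, γ^t·E[r] = 1.112500, running G = 1.987500
t=2: π = [0.1680, 0.2695, 0.1855, 0.1934, 0.1836], E[r] = 1.2461, γ^t·E[r] = 0.797500, running G = 2.785000
t=3: π = [0.1711, 0.2761, 0.1797, 0.1912, 0.1819], E[r] = 1.2878, γ^t·E[r] = 0.659375, running G = 3.444375
t=4: π = [0.1702, 0.2752, 0.1809, 0.1917, 0.1820], E[r] = 1.2809, γ^t·E[r] = 0.524663, running G = 3.969038
t=5: π = [0.1704, 0.2754, 0.1807, 0.1915, 0.1820], E[r] = 1.2821, γ^t·E[r] = 0.420116, running G = 4.389154
t=6: π = [0.1703, 0.2754, 0.1807, 0.1915, 0.1820], E[r] = 1.2819, γ^t·E[r] = 0.336030, running G = 4.725184
t=7: π = [0.1703, 0.2754, 0.1807, 0.1915, 0.1820], E[r] = 1.2819, γ^t·E[r] = 0.268832, running G = 4.994016
t=8: π = [0.1703, 0.2754, 0.1807, 0.1915, 0.1820], E[r] = 1.2819, γ^t·E[r] = 0.215064, running G = 5.209080

G = 5.2091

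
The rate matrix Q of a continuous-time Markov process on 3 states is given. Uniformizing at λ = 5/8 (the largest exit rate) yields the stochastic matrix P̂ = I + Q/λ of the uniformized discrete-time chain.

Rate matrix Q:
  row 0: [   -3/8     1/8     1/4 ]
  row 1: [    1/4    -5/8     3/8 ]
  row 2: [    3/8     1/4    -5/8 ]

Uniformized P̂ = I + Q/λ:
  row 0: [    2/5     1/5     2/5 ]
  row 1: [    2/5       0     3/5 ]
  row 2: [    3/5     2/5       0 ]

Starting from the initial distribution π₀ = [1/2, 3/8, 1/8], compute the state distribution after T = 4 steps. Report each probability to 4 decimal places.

π = [0.4694, 0.2292, 0.3014]

t=0: π = [0.5000, 0.3750, 0.1250]
t=1: π = [0.4250, 0.1500, 0.4250]
t=2: π = [0.4850, 0.2550, 0.2600]
t=3: π = [0.4520, 0.2010, 0.3470]
t=4: π = [0.4694, 0.2292, 0.3014]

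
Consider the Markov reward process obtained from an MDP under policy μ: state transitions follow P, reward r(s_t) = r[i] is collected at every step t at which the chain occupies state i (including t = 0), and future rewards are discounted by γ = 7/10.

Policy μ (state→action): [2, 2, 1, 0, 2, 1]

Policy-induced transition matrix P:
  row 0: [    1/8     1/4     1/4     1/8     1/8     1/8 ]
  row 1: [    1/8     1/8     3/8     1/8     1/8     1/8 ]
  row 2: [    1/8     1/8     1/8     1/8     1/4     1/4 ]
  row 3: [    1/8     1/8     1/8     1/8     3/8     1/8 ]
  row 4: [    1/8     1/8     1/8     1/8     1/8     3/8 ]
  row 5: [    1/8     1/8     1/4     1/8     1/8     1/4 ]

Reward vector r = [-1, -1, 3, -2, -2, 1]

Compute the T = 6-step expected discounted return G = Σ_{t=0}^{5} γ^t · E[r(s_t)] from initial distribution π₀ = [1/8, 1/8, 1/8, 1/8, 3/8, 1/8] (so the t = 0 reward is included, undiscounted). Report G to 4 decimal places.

G = -0.8316

t=0: π = [0.1250, 0.1250, 0.1250, 0.1250, 0.3750, 0.1250], E[r] = -0.7500, γ^t·E[r] = -0.750000, running G = -0.750000
t=1: π = [0.1250, 0.1406, 0.1875, 0.1250, 0.1719, 0.2500], E[r] = -0.0469, γ^t·E[r] = -0.032813, running G = -0.782813
t=2: π = [0.1250, 0.1406, 0.2070, 0.1250, 0.1797, 0.2227], E[r] = -0.0313, γ^t·E[r] = -0.015313, running G = -0.798125
t=3: π = [0.1250, 0.1406, 0.2036, 0.1250, 0.1821, 0.2236], E[r] = -0.0454, γ^t·E[r] = -0.015576, running G = -0.813701
t=4: π = [0.1250, 0.1406, 0.2037, 0.1250, 0.1817, 0.2239], E[r] = -0.0439, γ^t·E[r] = -0.010537, running G = -0.824237
t=5: π = [0.1250, 0.1406, 0.2038, 0.1250, 0.1817, 0.2239], E[r] = -0.0439, γ^t·E[r] = -0.007371, running G = -0.831608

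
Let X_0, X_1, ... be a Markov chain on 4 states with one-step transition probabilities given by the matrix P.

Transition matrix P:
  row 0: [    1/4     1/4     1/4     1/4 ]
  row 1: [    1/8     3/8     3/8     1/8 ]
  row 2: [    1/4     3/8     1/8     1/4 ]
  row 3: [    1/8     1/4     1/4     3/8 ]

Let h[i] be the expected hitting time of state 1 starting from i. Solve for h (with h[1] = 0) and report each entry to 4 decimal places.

h = [3.6000, 0.0000, 3.2000, 3.6000]

First-step conditioning: h[1] = 0; for i ≠ 1, h[i] = 1 + Σ_k P[i][k]·h[k].
  h[0] = 1 + 1/4·h[0] + 1/4·h[2] + 1/4·h[3]
  h[2] = 1 + 1/4·h[0] + 1/8·h[2] + 1/4·h[3]
  h[3] = 1 + 1/8·h[0] + 1/4·h[2] + 3/8·h[3]
Solving the 3×3 linear system over states ≠ 1 gives exactly h = [18/5, 0, 16/5, 18/5] (h[1] = 0 is the target).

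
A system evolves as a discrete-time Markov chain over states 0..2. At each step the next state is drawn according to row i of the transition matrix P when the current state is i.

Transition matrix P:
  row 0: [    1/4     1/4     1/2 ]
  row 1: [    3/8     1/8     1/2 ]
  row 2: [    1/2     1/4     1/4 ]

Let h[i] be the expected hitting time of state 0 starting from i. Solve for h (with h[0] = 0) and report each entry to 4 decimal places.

First-step conditioning: h[0] = 0; for i ≠ 0, h[i] = 1 + Σ_k P[i][k]·h[k].
  h[1] = 1 + 1/8·h[1] + 1/2·h[2]
  h[2] = 1 + 1/4·h[1] + 1/4·h[2]
Solving the 2×2 linear system over states ≠ 0 gives exactly h = [0, 40/17, 36/17] (h[0] = 0 is the target).

h = [0.0000, 2.3529, 2.1176]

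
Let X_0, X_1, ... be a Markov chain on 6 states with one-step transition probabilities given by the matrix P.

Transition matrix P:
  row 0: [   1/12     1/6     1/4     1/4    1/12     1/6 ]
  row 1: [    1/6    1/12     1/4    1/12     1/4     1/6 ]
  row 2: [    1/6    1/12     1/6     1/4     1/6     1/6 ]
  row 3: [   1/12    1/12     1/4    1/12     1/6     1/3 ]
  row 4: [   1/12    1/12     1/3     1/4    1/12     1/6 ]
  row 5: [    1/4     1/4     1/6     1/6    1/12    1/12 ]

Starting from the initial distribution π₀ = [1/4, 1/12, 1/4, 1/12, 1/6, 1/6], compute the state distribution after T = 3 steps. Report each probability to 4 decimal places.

t=0: π = [0.2500, 0.0833, 0.2500, 0.0833, 0.1667, 0.1667]
t=1: π = [0.1389, 0.1319, 0.2292, 0.2083, 0.1250, 0.1667]
t=2: π = [0.1412, 0.1227, 0.2274, 0.1794, 0.1418, 0.1875]
t=3: π = [0.1438, 0.1264, 0.2272, 0.1840, 0.1377, 0.1809]

π = [0.1438, 0.1264, 0.2272, 0.1840, 0.1377, 0.1809]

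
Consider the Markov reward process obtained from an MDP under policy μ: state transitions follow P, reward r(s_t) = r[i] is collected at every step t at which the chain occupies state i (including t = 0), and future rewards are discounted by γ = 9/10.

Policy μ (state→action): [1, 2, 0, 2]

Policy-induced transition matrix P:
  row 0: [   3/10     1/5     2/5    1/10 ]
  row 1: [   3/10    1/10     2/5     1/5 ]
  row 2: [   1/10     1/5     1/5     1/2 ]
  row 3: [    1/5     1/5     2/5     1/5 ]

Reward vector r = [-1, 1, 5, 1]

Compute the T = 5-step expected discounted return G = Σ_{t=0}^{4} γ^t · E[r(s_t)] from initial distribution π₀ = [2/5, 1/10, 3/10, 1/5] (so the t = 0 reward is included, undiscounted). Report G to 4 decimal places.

t=0: π = [0.4000, 0.1000, 0.3000, 0.2000], E[r] = 1.4000, γ^t·E[r] = 1.400000, running G = 1.400000
t=1: π = [0.2200, 0.1900, 0.3400, 0.2500], E[r] = 1.9200, γ^t·E[r] = 1.728000, running G = 3.128000
t=2: π = [0.2070, 0.1810, 0.3320, 0.2800], E[r] = 1.9140, γ^t·E[r] = 1.550340, running G = 4.678340
t=3: π = [0.2056, 0.1819, 0.3336, 0.2789], E[r] = 1.9232, γ^t·E[r] = 1.402013, running G = 6.080353
t=4: π = [0.2054, 0.1818, 0.3333, 0.2795], E[r] = 1.9223, γ^t·E[r] = 1.261247, running G = 7.341600

G = 7.3416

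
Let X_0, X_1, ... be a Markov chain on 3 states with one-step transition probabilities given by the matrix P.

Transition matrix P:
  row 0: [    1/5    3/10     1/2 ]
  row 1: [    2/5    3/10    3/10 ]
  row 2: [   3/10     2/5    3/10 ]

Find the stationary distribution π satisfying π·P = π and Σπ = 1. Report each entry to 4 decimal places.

π = [0.3033, 0.3361, 0.3607]

Balance equations π_j = Σ_i π_i·P[i][j]:
  π_0 = 1/5·π_0 + 2/5·π_1 + 3/10·π_2
  π_1 = 3/10·π_0 + 3/10·π_1 + 2/5·π_2
  normalize: π_0 + π_1 + π_2 = 1
Solving the linear system gives exactly π = [37/122, 41/122, 22/61].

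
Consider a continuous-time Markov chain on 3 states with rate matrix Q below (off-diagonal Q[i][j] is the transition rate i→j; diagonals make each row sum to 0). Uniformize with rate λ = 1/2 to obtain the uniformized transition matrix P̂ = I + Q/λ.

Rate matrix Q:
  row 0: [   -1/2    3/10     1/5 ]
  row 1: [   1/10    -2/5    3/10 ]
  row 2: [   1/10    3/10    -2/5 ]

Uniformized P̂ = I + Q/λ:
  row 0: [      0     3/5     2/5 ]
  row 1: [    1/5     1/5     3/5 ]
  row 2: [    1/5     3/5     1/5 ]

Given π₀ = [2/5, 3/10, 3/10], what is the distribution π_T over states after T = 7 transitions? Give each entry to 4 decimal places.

π = [0.1667, 0.4288, 0.4046]

t=0: π = [0.4000, 0.3000, 0.3000]
t=1: π = [0.1200, 0.4800, 0.4000]
t=2: π = [0.1760, 0.4080, 0.4160]
t=3: π = [0.1648, 0.4368, 0.3984]
t=4: π = [0.1670, 0.4253, 0.4077]
t=5: π = [0.1666, 0.4299, 0.4035]
t=6: π = [0.1667, 0.4280, 0.4053]
t=7: π = [0.1667, 0.4288, 0.4046]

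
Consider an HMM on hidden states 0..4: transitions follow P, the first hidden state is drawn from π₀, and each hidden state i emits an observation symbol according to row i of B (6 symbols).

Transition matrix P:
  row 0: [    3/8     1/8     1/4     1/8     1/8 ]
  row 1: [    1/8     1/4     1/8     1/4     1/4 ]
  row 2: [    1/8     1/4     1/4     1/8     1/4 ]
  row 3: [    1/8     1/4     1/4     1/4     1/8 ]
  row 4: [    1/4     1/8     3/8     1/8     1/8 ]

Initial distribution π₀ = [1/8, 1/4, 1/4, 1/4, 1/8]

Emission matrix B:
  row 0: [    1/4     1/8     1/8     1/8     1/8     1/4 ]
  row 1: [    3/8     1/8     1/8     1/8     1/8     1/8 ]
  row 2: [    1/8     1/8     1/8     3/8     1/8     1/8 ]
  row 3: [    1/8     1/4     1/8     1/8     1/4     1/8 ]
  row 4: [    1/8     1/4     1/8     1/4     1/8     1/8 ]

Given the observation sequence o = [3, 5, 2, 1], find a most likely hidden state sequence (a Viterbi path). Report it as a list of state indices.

path = [2, 4, 2, 4]

t=0: δ = [1.562e-02, 3.125e-02, 9.375e-02, 3.125e-02, 3.125e-02]  (obs o_0=3)
t=1: δ = [2.930e-03, 2.930e-03, 2.930e-03, 1.465e-03, 2.930e-03]  ψ = [2, 2, 2, 2, 2]  (obs o_1=5)
t=2: δ = [1.373e-04, 9.155e-05, 1.373e-04, 9.155e-05, 9.155e-05]  ψ = [0, 1, 4, 1, 1]  (obs o_2=2)
t=3: δ = [6.437e-06, 4.292e-06, 4.292e-06, 5.722e-06, 8.583e-06]  ψ = [0, 2, 0, 1, 2]  (obs o_3=1)
backtrack: best end state = 4; path = [2, 4, 2, 4]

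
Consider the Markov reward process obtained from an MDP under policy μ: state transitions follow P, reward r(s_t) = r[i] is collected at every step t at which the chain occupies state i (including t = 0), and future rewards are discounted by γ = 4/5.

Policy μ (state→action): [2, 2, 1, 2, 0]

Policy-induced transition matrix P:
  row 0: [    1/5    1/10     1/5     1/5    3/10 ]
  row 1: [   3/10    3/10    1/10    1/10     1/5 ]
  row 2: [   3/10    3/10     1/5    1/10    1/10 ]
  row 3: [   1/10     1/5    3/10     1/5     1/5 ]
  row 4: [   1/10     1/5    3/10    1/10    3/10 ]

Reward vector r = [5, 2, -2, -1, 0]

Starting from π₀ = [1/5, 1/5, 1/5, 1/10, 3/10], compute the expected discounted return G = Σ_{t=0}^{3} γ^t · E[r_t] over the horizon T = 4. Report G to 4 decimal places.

G = 2.6644

t=0: π = [0.2000, 0.2000, 0.2000, 0.1000, 0.3000], E[r] = 0.9000, γ^t·E[r] = 0.900000, running G = 0.900000
t=1: π = [0.2000, 0.2200, 0.2200, 0.1300, 0.2300], E[r] = 0.8700, γ^t·E[r] = 0.696000, running G = 1.596000
t=2: π = [0.2080, 0.2240, 0.2140, 0.1330, 0.2210], E[r] = 0.9270, γ^t·E[r] = 0.593280, running G = 2.189280
t=3: π = [0.2084, 0.2230, 0.2130, 0.1341, 0.2215], E[r] = 0.9279, γ^t·E[r] = 0.475085, running G = 2.664365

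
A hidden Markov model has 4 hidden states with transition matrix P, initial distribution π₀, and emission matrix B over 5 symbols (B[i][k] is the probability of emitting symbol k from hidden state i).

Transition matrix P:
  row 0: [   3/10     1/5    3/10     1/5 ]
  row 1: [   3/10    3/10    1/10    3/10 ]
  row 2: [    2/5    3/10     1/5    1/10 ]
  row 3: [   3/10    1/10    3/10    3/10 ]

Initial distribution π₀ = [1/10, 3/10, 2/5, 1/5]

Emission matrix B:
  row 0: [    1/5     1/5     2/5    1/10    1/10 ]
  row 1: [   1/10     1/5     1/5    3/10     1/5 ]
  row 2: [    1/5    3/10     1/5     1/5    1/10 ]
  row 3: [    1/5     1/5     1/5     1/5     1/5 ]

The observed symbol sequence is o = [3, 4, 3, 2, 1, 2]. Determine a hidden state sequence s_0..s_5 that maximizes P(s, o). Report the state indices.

t=0: δ = [1.000e-02, 9.000e-02, 8.000e-02, 4.000e-02]  (obs o_0=3)
t=1: δ = [3.200e-03, 5.400e-03, 1.600e-03, 5.400e-03]  ψ = [2, 1, 2, 1]  (obs o_1=4)
t=2: δ = [1.620e-04, 4.860e-04, 3.240e-04, 3.240e-04]  ψ = [1, 1, 3, 1]  (obs o_2=3)
t=3: δ = [5.832e-05, 2.916e-05, 1.944e-05, 2.916e-05]  ψ = [1, 1, 3, 1]  (obs o_3=2)
t=4: δ = [3.499e-06, 2.333e-06, 5.249e-06, 2.333e-06]  ψ = [0, 0, 0, 0]  (obs o_4=1)
t=5: δ = [8.398e-07, 3.149e-07, 2.100e-07, 1.400e-07]  ψ = [2, 2, 0, 0]  (obs o_5=2)
backtrack: best end state = 0; path = [1, 1, 1, 0, 2, 0]

path = [1, 1, 1, 0, 2, 0]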